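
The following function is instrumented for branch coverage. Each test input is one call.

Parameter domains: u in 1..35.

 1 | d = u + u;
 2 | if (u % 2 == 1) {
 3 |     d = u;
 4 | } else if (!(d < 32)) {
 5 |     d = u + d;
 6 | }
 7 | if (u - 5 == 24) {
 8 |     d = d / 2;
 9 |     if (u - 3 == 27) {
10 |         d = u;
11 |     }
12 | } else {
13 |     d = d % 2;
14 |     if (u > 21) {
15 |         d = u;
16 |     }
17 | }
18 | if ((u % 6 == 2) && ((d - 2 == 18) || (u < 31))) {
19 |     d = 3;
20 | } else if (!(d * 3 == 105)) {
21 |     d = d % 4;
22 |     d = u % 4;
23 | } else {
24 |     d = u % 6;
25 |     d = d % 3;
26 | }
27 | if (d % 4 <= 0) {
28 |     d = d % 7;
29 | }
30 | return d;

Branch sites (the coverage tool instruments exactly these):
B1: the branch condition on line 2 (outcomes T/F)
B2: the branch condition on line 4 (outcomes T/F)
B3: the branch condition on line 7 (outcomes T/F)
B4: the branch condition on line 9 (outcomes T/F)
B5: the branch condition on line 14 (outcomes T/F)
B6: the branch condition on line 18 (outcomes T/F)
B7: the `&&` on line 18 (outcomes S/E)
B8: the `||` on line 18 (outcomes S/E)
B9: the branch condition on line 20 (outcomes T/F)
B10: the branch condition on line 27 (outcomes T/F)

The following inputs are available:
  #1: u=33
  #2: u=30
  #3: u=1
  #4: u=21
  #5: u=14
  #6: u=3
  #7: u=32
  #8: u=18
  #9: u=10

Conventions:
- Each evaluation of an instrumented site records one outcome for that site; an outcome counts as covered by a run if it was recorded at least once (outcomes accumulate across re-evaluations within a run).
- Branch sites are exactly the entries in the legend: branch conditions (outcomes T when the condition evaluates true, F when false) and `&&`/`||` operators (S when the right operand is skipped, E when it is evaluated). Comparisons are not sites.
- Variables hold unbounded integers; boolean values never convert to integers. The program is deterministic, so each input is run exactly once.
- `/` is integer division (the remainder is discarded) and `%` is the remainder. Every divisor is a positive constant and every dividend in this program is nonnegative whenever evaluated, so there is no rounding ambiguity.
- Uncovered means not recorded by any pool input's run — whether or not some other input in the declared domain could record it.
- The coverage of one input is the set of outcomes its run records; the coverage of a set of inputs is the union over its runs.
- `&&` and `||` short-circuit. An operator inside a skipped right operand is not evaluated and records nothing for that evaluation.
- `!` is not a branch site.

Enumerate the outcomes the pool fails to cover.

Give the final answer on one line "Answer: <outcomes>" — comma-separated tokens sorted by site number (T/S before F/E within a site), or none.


run #1 (u=33) records B1=T, B3=F, B5=T, B6=F, B7=S, B9=T, B10=F
run #2 (u=30) records B1=F, B2=T, B3=F, B5=T, B6=F, B7=S, B9=T, B10=F
run #3 (u=1) records B1=T, B3=F, B5=F, B6=F, B7=S, B9=T, B10=F
run #4 (u=21) records B1=T, B3=F, B5=F, B6=F, B7=S, B9=T, B10=F
run #5 (u=14) records B1=F, B2=F, B3=F, B5=F, B6=T, B7=E, B8=E, B10=F
run #6 (u=3) records B1=T, B3=F, B5=F, B6=F, B7=S, B9=T, B10=F
run #7 (u=32) records B1=F, B2=T, B3=F, B5=T, B6=F, B7=E, B8=E, B9=T, B10=T
run #8 (u=18) records B1=F, B2=T, B3=F, B5=F, B6=F, B7=S, B9=T, B10=F
run #9 (u=10) records B1=F, B2=F, B3=F, B5=F, B6=F, B7=S, B9=T, B10=F
union over the pool: B1=T, B1=F, B2=T, B2=F, B3=F, B5=T, B5=F, B6=T, B6=F, B7=S, B7=E, B8=E, B9=T, B10=T, B10=F
uncovered (5 of 20): B3=T, B4=T, B4=F, B8=S, B9=F
Answer: B3=T, B4=T, B4=F, B8=S, B9=F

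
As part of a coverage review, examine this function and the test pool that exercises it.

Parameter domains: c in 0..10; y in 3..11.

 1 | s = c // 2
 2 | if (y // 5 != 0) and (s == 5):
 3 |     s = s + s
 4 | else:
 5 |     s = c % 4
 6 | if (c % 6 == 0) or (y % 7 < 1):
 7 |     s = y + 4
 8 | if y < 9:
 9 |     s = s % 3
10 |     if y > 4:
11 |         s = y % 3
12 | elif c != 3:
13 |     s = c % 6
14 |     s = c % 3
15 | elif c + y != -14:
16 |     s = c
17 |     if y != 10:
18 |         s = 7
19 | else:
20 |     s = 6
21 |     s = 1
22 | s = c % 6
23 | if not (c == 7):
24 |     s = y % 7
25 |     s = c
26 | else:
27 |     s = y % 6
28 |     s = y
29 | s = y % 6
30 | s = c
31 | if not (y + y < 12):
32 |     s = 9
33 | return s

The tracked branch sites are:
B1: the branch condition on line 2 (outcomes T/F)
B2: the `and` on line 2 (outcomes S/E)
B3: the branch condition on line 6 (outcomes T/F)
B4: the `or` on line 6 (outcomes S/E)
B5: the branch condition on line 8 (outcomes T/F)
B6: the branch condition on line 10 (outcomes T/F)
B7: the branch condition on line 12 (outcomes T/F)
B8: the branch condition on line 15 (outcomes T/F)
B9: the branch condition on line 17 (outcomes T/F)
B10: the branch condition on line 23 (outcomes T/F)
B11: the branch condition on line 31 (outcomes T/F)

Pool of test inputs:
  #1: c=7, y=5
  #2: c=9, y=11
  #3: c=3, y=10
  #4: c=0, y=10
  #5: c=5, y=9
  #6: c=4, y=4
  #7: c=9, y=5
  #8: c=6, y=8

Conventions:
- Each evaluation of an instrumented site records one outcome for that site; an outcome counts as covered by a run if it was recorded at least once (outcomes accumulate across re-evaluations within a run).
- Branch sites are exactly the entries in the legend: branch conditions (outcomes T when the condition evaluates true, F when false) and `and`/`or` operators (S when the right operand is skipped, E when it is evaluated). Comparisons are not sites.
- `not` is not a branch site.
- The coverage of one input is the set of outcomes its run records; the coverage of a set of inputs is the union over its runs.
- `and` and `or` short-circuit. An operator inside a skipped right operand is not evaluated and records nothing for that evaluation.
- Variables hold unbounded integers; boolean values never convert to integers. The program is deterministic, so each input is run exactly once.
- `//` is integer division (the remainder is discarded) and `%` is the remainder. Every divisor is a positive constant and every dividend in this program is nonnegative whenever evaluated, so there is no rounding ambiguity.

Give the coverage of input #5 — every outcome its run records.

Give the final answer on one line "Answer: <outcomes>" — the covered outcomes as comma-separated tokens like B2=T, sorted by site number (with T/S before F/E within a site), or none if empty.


Tracing the run of input #5 (c=5, y=9):
  B2->E, B1->F, B4->E, B3->F, B5->F, B7->T, B10->T, B11->T
deduplicating events, the covered set is: B1=F, B2=E, B3=F, B4=E, B5=F, B7=T, B10=T, B11=T
Answer: B1=F, B2=E, B3=F, B4=E, B5=F, B7=T, B10=T, B11=T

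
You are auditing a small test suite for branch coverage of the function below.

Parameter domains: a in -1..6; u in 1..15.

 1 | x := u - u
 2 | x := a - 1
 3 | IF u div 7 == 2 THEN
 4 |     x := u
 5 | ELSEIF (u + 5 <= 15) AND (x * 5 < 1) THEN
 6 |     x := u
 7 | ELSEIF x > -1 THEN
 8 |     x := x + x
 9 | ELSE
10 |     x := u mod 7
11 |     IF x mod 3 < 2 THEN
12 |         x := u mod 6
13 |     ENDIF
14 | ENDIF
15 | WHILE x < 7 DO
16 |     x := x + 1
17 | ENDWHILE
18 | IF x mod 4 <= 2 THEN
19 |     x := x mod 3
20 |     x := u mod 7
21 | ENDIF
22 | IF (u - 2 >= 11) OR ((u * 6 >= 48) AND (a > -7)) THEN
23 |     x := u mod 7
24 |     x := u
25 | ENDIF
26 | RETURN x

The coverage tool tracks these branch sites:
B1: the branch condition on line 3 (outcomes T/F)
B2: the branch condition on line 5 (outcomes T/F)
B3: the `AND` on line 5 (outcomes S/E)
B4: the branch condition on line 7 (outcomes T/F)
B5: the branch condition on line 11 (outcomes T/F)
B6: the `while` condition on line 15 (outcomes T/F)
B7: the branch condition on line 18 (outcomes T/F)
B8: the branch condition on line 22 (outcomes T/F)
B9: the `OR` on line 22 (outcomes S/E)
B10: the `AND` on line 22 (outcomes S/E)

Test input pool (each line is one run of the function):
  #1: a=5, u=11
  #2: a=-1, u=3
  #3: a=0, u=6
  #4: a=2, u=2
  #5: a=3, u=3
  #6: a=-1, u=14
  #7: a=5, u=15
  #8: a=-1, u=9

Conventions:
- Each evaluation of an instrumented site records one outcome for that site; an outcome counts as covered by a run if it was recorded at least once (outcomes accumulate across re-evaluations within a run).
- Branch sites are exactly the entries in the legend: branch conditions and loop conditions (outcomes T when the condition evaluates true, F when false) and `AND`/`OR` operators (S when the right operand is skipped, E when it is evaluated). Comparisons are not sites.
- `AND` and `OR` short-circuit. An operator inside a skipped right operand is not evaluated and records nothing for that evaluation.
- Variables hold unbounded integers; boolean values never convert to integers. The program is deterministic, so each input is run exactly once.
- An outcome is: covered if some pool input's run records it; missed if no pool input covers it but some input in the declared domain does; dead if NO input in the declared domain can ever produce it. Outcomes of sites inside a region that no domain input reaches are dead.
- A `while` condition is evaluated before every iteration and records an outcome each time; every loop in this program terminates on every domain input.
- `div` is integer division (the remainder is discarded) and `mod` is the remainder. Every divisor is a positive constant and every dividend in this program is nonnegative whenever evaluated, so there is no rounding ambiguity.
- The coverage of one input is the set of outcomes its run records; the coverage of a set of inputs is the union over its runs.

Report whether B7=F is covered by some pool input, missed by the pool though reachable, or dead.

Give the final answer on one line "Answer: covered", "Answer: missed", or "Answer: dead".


B7=F is recorded by pool input(s) 2, 3, 4, 5, 7 -> covered
Answer: covered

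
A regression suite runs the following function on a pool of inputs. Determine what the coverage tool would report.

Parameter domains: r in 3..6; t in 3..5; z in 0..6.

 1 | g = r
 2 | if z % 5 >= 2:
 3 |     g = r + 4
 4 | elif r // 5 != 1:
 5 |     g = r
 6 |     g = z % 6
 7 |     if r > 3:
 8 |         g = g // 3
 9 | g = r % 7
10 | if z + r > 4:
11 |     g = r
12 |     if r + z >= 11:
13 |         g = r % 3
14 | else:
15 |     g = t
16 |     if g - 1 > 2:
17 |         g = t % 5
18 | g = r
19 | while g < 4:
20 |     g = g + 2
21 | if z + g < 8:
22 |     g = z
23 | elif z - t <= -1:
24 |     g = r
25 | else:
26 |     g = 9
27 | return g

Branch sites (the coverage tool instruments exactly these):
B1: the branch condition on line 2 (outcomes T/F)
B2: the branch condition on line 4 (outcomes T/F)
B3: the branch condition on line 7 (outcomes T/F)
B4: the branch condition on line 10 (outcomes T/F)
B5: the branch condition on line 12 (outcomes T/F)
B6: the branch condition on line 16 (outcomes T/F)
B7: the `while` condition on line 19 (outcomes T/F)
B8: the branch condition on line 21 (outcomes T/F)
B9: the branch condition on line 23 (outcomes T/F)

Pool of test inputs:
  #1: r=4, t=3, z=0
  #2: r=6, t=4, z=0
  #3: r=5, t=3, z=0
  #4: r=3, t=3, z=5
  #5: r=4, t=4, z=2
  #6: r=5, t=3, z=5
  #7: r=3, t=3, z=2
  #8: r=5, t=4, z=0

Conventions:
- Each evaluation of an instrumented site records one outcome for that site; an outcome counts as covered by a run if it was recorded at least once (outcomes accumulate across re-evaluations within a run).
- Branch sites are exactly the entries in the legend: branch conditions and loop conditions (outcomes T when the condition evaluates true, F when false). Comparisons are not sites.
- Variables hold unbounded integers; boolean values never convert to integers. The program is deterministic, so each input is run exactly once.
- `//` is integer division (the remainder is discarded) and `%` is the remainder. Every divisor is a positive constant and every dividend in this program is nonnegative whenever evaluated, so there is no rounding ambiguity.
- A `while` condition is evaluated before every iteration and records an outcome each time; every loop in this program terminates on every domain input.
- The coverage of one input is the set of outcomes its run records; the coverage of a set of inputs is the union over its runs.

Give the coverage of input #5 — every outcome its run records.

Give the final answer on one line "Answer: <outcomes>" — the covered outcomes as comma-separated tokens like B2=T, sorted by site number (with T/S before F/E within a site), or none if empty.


Tracing the run of input #5 (r=4, t=4, z=2):
  B1->T, B4->T, B5->F, B7->F, B8->T
as a set, this run covers: B1=T, B4=T, B5=F, B7=F, B8=T
Answer: B1=T, B4=T, B5=F, B7=F, B8=T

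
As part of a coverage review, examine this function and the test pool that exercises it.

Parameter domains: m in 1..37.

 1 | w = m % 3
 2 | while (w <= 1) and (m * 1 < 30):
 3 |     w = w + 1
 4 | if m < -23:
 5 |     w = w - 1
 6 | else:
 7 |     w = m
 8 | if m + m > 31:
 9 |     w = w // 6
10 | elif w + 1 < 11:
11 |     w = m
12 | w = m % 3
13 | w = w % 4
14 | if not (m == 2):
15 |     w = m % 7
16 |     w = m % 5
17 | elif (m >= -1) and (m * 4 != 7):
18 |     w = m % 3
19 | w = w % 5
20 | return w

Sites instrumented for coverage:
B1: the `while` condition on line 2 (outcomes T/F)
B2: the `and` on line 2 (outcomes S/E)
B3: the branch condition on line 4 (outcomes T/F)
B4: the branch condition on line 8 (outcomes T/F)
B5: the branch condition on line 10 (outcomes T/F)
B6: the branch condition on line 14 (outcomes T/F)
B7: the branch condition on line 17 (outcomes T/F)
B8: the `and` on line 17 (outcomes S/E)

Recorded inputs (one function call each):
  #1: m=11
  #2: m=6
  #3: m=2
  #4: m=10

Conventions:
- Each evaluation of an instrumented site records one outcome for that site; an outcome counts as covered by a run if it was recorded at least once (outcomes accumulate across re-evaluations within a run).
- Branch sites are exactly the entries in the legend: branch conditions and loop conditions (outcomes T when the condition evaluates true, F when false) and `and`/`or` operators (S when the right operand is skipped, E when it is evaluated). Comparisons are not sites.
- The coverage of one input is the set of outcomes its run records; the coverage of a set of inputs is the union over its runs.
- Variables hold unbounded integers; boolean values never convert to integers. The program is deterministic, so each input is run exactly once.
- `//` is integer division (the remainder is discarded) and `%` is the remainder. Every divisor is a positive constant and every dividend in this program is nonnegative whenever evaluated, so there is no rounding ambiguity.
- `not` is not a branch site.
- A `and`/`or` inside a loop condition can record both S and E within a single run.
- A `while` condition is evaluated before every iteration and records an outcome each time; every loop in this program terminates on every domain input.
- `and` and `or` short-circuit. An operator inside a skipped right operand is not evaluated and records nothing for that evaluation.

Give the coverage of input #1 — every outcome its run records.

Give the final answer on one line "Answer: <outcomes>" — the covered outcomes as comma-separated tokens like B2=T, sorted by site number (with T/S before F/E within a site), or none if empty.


Tracing the run of input #1 (m=11):
  B2->S, B1->F, B3->F, B4->F, B5->F, B6->T
as a set, this run covers: B1=F, B2=S, B3=F, B4=F, B5=F, B6=T
Answer: B1=F, B2=S, B3=F, B4=F, B5=F, B6=T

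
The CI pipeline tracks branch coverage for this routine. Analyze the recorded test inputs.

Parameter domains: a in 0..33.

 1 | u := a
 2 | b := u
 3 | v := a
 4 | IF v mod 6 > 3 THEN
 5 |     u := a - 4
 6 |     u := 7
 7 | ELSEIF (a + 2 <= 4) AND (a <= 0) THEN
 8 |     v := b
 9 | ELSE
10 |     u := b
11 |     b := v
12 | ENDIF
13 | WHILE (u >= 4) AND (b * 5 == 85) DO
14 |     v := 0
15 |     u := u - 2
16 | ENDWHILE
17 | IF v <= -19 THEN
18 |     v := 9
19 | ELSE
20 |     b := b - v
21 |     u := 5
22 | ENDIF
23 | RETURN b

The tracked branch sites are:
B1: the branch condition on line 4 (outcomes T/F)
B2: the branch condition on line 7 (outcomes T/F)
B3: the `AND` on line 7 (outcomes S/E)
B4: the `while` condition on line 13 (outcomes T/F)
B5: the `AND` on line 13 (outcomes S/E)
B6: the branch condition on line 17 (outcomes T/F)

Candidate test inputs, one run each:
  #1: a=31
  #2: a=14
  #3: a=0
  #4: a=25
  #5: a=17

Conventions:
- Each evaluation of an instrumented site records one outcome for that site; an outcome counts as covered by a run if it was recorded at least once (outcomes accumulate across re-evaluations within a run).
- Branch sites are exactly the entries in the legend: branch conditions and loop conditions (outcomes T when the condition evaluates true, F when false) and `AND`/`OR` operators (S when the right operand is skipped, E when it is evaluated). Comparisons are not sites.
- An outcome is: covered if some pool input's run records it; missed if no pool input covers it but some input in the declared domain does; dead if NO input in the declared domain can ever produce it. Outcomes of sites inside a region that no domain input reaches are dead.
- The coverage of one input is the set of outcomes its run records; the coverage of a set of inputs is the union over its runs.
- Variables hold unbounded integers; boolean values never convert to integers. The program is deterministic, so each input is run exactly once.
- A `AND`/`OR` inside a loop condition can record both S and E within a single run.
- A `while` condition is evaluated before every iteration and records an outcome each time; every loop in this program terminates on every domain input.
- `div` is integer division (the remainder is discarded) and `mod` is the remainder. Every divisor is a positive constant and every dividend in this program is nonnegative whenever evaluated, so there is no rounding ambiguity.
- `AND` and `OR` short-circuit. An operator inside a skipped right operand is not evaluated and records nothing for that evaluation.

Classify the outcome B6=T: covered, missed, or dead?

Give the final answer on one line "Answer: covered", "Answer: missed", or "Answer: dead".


no pool input records B6=T
checking all 34 inputs in the declared domain: B6=T is never recorded -> dead
Answer: dead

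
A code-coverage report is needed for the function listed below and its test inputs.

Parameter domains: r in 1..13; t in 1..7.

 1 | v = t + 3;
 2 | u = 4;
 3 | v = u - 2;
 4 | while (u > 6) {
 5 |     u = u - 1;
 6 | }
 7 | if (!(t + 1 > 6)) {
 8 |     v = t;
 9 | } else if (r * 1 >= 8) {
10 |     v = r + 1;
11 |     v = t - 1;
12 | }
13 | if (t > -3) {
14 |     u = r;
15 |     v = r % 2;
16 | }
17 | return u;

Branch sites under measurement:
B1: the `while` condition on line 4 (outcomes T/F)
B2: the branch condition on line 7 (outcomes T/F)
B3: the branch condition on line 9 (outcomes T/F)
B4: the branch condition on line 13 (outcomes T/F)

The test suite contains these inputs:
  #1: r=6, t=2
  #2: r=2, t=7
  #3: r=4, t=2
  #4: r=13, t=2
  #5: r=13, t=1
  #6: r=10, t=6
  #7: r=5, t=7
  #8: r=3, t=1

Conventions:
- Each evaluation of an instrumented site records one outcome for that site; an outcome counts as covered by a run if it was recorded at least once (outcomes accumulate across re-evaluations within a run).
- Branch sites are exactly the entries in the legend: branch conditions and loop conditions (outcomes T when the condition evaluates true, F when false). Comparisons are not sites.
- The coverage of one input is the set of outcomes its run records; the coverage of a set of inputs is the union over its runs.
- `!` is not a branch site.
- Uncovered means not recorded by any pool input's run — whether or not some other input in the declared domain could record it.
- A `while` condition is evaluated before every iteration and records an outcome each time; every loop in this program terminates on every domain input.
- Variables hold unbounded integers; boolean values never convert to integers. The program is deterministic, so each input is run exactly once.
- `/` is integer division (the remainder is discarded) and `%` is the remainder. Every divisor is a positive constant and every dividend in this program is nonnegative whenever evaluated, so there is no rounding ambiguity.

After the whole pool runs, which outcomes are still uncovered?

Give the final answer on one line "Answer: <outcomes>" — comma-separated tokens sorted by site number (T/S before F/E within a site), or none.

input #1, r=6, t=2: outcomes B1=F, B2=T, B4=T
input #2, r=2, t=7: outcomes B1=F, B2=F, B3=F, B4=T
input #3, r=4, t=2: outcomes B1=F, B2=T, B4=T
input #4, r=13, t=2: outcomes B1=F, B2=T, B4=T
input #5, r=13, t=1: outcomes B1=F, B2=T, B4=T
input #6, r=10, t=6: outcomes B1=F, B2=F, B3=T, B4=T
input #7, r=5, t=7: outcomes B1=F, B2=F, B3=F, B4=T
input #8, r=3, t=1: outcomes B1=F, B2=T, B4=T
union over the pool: B1=F, B2=T, B2=F, B3=T, B3=F, B4=T
uncovered (2 of 8): B1=T, B4=F

Answer: B1=T, B4=F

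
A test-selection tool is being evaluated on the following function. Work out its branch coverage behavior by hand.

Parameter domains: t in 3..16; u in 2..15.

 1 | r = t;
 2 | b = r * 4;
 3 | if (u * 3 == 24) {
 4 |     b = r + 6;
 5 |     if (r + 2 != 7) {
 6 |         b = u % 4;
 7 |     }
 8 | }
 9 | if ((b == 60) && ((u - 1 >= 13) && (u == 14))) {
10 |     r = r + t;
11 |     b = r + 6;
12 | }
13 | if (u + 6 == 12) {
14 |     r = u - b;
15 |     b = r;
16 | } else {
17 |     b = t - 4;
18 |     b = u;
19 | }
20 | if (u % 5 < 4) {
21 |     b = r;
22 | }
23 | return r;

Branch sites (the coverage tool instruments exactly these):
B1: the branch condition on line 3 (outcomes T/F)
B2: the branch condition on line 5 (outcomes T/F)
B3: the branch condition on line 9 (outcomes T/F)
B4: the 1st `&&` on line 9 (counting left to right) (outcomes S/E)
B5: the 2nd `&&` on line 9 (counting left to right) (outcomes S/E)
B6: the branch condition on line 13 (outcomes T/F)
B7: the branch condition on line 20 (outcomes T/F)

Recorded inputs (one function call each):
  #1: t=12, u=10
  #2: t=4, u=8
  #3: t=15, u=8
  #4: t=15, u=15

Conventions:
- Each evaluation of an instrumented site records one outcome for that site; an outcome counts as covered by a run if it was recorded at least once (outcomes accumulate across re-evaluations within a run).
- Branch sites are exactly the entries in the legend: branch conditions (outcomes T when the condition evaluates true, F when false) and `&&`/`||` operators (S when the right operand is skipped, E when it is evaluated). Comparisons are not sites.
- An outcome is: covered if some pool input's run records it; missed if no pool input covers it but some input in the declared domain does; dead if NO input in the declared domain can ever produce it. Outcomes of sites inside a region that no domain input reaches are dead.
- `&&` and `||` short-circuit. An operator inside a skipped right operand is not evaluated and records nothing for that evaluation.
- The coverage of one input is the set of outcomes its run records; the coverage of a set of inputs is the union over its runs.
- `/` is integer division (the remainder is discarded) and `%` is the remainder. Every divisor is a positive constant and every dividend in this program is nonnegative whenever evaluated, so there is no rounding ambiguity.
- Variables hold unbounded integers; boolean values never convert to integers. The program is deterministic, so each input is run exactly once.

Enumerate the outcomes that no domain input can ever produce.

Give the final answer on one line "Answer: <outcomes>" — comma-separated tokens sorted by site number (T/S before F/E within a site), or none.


exhaustive pass over the 196-input domain:
  reachable outcomes have witnesses, e.g. B1=T (e.g. t=3, u=8), B1=F (e.g. t=3, u=2), B2=T (e.g. t=3, u=8), B2=F (e.g. t=5, u=8)
Answer: none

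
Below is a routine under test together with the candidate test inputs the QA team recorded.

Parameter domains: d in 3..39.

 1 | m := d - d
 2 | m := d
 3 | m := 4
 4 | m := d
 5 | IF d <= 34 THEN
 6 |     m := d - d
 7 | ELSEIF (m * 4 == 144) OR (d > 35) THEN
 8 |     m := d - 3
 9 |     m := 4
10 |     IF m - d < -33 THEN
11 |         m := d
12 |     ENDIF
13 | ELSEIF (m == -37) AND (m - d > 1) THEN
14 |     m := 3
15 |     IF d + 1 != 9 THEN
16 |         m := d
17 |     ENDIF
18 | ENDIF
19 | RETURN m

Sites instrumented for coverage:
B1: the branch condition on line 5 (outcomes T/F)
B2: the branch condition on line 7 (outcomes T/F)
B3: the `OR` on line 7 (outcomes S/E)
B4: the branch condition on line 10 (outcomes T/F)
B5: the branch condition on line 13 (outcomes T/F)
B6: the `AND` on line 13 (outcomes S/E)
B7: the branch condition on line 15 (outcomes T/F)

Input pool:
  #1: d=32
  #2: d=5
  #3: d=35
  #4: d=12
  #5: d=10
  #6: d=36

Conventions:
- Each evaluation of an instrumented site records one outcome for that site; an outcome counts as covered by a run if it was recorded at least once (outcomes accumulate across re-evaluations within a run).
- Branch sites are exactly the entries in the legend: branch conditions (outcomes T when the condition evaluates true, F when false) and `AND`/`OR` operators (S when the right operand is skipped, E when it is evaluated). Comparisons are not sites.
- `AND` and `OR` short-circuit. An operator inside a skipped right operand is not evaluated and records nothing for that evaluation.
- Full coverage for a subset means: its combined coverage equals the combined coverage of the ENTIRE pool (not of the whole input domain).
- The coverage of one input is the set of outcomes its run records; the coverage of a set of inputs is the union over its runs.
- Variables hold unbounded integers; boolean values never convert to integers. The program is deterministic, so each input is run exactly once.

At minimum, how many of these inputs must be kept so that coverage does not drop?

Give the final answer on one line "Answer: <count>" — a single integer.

test 1 (d=32) fires B1->T; hits B1=T
test 2 (d=5) fires B1->T; hits B1=T
test 3 (d=35) fires B1->F, B3->E, B2->F, B6->S, B5->F; hits B1=F, B2=F, B3=E, B5=F, B6=S
test 4 (d=12) fires B1->T; hits B1=T
test 5 (d=10) fires B1->T; hits B1=T
test 6 (d=36) fires B1->F, B3->S, B2->T, B4->F; hits B1=F, B2=T, B3=S, B4=F
together the pool reaches 9 outcomes: B1=T, B1=F, B2=T, B2=F, B3=S, B3=E, B4=F, B5=F, B6=S
every size-1 subset falls short of the 9 outcomes (best: 5/9)
every size-2 subset falls short of the 9 outcomes (best: 8/9)
at size 3, {1, 3, 6} reaches all 9 outcomes; every lexicographically earlier size-3 subset fails

Answer: 3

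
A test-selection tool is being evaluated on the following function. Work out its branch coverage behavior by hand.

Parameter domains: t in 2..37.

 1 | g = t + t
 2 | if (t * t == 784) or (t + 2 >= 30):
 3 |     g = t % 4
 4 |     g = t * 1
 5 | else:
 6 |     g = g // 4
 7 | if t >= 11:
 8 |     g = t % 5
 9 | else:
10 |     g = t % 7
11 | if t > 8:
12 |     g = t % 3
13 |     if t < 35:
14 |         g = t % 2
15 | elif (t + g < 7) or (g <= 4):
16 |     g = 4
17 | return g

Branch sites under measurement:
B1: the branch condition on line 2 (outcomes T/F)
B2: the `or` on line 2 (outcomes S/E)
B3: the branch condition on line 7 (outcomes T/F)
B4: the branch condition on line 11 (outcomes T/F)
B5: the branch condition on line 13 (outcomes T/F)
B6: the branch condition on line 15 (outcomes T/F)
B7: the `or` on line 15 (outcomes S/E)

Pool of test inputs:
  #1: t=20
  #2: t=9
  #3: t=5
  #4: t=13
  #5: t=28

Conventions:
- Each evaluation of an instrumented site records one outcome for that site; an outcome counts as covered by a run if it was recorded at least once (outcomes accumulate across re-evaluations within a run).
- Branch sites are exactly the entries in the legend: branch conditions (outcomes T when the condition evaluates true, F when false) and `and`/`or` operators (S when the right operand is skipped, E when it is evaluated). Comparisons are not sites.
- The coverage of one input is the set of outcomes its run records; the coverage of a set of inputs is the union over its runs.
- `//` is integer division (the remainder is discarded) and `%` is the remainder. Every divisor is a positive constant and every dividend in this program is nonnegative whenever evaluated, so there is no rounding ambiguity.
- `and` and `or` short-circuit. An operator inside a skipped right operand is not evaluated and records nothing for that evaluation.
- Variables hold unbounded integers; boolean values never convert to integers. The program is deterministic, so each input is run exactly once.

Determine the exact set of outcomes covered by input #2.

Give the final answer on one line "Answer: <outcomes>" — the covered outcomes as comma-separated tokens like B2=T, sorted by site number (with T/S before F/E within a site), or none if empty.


Running input #2 (t=9), event by event:
  B2->E, B1->F, B3->F, B4->T, B5->T
distinct outcomes covered: B1=F, B2=E, B3=F, B4=T, B5=T
Answer: B1=F, B2=E, B3=F, B4=T, B5=T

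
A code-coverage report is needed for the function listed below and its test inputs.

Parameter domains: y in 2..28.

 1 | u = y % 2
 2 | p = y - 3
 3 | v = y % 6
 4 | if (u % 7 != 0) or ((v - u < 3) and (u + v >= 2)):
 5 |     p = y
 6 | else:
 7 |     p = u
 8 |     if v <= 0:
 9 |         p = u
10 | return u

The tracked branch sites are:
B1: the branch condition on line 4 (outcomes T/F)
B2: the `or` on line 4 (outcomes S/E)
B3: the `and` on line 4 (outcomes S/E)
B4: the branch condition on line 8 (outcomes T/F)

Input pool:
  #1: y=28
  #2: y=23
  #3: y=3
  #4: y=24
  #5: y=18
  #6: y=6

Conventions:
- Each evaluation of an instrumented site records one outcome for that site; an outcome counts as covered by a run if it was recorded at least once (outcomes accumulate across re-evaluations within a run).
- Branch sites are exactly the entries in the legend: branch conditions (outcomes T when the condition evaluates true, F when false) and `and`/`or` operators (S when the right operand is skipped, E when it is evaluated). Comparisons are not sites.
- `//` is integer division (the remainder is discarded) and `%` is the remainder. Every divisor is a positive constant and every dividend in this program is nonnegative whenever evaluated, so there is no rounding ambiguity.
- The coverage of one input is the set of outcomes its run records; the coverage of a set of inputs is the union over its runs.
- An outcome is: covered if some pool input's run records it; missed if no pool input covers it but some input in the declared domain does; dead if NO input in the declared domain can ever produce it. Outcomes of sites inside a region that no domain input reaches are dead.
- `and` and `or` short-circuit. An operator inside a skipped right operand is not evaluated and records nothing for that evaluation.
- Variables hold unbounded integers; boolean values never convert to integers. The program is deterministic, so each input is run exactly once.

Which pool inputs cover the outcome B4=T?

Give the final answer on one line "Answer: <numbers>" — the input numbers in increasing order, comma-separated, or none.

input #1 (y=28): never hits B4=T
input #2 (y=23): never hits B4=T
input #3 (y=3): never hits B4=T
input #4 (y=24): hits B4=T
input #5 (y=18): hits B4=T
input #6 (y=6): hits B4=T

Answer: 4, 5, 6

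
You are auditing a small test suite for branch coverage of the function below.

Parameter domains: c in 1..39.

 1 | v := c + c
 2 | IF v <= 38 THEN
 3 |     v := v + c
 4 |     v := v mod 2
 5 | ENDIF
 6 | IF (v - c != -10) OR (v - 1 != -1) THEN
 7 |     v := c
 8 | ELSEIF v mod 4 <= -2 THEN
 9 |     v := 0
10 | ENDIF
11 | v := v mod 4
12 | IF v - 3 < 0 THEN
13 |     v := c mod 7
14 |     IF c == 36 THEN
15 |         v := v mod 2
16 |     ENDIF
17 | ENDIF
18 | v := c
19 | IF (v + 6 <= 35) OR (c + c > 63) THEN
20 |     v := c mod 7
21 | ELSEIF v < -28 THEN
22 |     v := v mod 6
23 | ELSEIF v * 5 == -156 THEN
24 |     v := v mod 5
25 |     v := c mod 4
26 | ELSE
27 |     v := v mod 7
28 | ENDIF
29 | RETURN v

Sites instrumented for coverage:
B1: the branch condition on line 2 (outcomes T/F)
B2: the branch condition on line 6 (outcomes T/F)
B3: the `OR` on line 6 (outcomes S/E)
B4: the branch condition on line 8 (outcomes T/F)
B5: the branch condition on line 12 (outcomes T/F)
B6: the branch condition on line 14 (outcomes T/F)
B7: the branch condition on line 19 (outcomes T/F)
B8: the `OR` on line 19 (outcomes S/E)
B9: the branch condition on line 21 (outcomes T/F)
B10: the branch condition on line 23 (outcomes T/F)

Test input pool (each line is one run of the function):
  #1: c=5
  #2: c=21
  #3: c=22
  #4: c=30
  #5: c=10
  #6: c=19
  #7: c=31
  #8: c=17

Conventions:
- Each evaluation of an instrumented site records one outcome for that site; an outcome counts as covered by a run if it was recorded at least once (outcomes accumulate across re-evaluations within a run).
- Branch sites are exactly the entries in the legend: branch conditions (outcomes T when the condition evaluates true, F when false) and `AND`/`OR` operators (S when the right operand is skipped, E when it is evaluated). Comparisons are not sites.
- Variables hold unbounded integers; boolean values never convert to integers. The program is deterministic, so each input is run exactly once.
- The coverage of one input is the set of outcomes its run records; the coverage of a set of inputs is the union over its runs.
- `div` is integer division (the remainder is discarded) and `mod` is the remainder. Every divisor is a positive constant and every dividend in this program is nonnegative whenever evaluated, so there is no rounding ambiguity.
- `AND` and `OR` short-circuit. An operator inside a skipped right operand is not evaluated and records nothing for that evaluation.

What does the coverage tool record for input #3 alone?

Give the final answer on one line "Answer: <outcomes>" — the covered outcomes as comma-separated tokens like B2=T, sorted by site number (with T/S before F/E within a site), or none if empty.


Tracing the run of input #3 (c=22):
  B1->F, B3->S, B2->T, B5->T, B6->F, B8->S, B7->T
deduplicating events, the covered set is: B1=F, B2=T, B3=S, B5=T, B6=F, B7=T, B8=S
Answer: B1=F, B2=T, B3=S, B5=T, B6=F, B7=T, B8=S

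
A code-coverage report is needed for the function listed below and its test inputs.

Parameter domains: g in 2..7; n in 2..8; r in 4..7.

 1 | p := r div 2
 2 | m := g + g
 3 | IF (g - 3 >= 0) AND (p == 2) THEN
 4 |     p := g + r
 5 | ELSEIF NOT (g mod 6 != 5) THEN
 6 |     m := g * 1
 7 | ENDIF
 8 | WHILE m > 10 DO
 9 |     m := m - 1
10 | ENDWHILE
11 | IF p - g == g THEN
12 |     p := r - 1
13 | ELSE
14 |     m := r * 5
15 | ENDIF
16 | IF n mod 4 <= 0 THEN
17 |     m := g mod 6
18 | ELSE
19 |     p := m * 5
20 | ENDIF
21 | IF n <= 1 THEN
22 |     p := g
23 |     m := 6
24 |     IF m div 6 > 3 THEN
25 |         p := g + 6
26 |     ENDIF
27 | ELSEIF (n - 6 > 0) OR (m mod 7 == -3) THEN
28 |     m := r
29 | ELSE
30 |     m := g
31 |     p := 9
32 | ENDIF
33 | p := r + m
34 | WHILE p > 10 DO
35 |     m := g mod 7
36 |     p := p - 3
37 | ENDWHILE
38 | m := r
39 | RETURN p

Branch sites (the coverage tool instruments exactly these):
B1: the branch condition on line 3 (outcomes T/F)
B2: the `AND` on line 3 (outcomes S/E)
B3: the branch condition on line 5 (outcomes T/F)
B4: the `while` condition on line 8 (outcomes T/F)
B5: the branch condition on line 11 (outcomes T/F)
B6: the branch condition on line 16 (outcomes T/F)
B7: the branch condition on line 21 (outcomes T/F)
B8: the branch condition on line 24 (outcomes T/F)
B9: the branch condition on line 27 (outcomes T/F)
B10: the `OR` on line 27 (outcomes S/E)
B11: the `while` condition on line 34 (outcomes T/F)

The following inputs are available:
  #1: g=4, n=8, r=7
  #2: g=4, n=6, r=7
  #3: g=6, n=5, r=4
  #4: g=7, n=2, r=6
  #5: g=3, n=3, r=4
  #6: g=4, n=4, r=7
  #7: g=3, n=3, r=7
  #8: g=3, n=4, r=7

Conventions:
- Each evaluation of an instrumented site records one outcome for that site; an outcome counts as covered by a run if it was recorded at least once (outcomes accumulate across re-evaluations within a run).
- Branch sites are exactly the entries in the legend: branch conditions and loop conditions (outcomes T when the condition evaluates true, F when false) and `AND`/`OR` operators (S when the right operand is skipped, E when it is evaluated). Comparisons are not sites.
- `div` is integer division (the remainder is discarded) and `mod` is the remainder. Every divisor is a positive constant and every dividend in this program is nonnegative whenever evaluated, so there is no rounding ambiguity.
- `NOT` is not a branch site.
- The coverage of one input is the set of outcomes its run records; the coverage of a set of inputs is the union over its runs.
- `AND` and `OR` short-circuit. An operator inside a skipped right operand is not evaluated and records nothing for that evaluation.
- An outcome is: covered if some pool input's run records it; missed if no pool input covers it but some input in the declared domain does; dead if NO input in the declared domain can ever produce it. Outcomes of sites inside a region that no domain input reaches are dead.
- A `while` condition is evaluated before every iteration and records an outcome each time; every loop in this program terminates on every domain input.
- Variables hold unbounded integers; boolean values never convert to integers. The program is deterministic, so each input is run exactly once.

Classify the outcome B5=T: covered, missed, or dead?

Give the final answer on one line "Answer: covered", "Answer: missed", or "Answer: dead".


no pool input records B5=T
but domain input (g=4, n=2, r=4) does record it -> reachable, so missed
Answer: missed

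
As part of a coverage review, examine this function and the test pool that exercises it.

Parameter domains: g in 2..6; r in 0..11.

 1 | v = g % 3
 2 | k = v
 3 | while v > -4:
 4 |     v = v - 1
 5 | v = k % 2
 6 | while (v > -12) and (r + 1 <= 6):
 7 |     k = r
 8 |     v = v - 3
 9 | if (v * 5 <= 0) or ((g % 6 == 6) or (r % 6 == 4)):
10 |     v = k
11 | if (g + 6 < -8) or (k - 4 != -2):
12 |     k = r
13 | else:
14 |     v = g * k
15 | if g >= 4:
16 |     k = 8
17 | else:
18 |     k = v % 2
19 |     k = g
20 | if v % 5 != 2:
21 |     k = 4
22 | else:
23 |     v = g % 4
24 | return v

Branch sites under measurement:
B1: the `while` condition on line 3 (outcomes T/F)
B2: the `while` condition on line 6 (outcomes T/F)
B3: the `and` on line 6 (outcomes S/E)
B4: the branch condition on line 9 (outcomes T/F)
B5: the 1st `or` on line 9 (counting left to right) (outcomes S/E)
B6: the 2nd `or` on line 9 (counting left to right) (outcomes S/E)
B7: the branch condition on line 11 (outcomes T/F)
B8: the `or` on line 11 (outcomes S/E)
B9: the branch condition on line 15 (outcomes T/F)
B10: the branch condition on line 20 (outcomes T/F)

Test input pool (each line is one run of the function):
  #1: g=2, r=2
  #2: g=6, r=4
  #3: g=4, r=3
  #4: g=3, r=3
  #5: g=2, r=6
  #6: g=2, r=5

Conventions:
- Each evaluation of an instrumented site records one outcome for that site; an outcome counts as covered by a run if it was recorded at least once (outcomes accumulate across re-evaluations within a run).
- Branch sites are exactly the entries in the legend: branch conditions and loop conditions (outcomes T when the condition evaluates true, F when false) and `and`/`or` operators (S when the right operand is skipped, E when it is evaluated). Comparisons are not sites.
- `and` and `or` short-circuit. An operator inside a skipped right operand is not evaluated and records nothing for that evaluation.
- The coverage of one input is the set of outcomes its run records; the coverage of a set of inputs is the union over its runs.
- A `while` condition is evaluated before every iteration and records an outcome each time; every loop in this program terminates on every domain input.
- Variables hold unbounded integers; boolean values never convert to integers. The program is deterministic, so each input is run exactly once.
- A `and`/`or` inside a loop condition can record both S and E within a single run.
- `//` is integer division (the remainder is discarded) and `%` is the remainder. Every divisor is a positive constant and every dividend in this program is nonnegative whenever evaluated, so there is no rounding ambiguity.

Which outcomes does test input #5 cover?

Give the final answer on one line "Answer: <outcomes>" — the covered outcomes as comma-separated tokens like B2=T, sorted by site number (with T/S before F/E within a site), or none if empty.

Event log for input #5 (g=2, r=6):
  B1->T, B1->T, B1->T, B1->T, B1->T, B1->T, B1->F, B3->E, B2->F, B5->S
  B4->T, B8->E, B7->F, B9->F, B10->T
deduplicating events, the covered set is: B1=T, B1=F, B2=F, B3=E, B4=T, B5=S, B7=F, B8=E, B9=F, B10=T

Answer: B1=T, B1=F, B2=F, B3=E, B4=T, B5=S, B7=F, B8=E, B9=F, B10=T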